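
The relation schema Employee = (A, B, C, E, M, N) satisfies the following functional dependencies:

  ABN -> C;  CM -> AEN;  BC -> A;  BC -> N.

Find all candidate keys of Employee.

(B, C, M), (A, B, M, N)

Attributes B, M never appear on any right-hand side, so every candidate key must contain {B, M}.
{B, M}⁺ = {B, M}, which is not all of the schema, so we must add further attributes.
{B, C, M}⁺: CM→AEN adds A, E, N → {A, B, C, E, M, N}. Minimal: {C, M}⁺ = {A, C, E, M, N}; {B, M}⁺ = {B, M}; {B, C}⁺ = {A, B, C, N} — none reach the full schema.
{A, B, M, N}⁺: ABN→C adds C; CM→AEN adds E → {A, B, C, E, M, N}. Minimal: {B, M, N}⁺ = {B, M, N}; {A, M, N}⁺ = {A, M, N}; {A, B, N}⁺ = {A, B, C, N}; … — none reach the full schema.
Any other superkey contains one of these as a subset, so there are no further candidate keys.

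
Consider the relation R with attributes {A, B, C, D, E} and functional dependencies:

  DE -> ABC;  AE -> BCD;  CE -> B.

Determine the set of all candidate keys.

AE; DE

Attribute E never appears on the right-hand side of any dependency, so E must belong to every candidate key.
{E}⁺ = {E}, which is not all of the schema, so we must add further attributes.
{A, E}⁺: AE→BCD adds B, C, D → {A, B, C, D, E}. Minimal: {E}⁺ = {E}; {A}⁺ = {A} — none reach the full schema.
{D, E}⁺: DE→ABC adds A, B, C → {A, B, C, D, E}. Minimal: {E}⁺ = {E}; {D}⁺ = {D} — none reach the full schema.
Any other superkey contains one of these as a subset, so there are no further candidate keys.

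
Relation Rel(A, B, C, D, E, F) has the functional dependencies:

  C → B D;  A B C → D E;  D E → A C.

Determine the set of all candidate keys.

{A, C, F}⁺: C→BD adds B, D; ABC→DE adds E → {A, B, C, D, E, F}. Minimal: {C, F}⁺ = {B, C, D, F}; {A, F}⁺ = {A, F}; {A, C}⁺ = {A, B, C, D, E} — none reach the full schema.
{C, E, F}⁺: C→BD adds B, D; DE→AC adds A → {A, B, C, D, E, F}. Minimal: {E, F}⁺ = {E, F}; {C, F}⁺ = {B, C, D, F}; {C, E}⁺ = {A, B, C, D, E} — none reach the full schema.
{D, E, F}⁺: DE→AC adds A, C; C→BD adds B → {A, B, C, D, E, F}. Minimal: {E, F}⁺ = {E, F}; {D, F}⁺ = {D, F}; {D, E}⁺ = {A, B, C, D, E} — none reach the full schema.

{A, C, F}; {C, E, F}; {D, E, F}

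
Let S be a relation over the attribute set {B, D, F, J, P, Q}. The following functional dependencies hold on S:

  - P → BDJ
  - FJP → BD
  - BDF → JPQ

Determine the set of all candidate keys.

(F, P); (B, D, F)

Attribute F never appears on the right-hand side of any dependency, so F must belong to every candidate key.
{F}⁺ = {F}, which is not all of the schema, so we must add further attributes.
{F, P}⁺: P→BDJ adds B, D, J; BDF→JPQ adds Q → {B, D, F, J, P, Q}.
{B, D, F}⁺: BDF→JPQ adds J, P, Q → {B, D, F, J, P, Q}.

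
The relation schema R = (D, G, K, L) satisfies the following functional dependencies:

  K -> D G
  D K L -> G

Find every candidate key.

{K, L}⁺: K→DG adds D, G → {D, G, K, L}. Minimal: {L}⁺ = {L}; {K}⁺ = {D, G, K} — none reach the full schema.

(K, L)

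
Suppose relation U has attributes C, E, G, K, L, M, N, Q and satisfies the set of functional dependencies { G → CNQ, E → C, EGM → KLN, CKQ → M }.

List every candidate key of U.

(E, G, K), (E, G, M)

Attributes E, G never appear on any right-hand side, so every candidate key must contain {E, G}.
{E, G}⁺ = {C, E, G, N, Q}, which is not all of the schema, so we must add further attributes.
{E, G, K}⁺: G→CNQ adds C, N, Q; CKQ→M adds M; EGM→KLN adds L → {C, E, G, K, L, M, N, Q}. Minimal: {G, K}⁺ = {C, G, K, M, N, Q}; {E, K}⁺ = {C, E, K}; {E, G}⁺ = {C, E, G, N, Q} — none reach the full schema.
{E, G, M}⁺: G→CNQ adds C, N, Q; EGM→KLN adds K, L → {C, E, G, K, L, M, N, Q}. Minimal: {G, M}⁺ = {C, G, M, N, Q}; {E, M}⁺ = {C, E, M}; {E, G}⁺ = {C, E, G, N, Q} — none reach the full schema.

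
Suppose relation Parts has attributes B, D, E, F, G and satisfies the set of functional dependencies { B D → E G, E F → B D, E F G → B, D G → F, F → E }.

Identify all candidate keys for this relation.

F; BD; DG

{F}⁺: F→E adds E; EF→BD adds B, D; BD→EG adds G → {B, D, E, F, G}.
{B, D}⁺: BD→EG adds E, G; DG→F adds F → {B, D, E, F, G}.
{D, G}⁺: DG→F adds F; F→E adds E; EF→BD adds B → {B, D, E, F, G}.
Any other superkey contains one of these as a subset, so there are no further candidate keys.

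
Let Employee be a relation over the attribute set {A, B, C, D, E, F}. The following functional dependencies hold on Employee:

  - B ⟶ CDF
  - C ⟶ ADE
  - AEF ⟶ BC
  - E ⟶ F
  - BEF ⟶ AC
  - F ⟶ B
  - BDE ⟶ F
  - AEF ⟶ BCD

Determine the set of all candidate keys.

{B}⁺: B→CDF adds C, D, F; C→ADE adds A, E → {A, B, C, D, E, F}.
{C}⁺: C→ADE adds A, D, E; E→F adds F; F→B adds B → {A, B, C, D, E, F}.
{E}⁺: E→F adds F; F→B adds B; B→CDF adds C, D; C→ADE adds A → {A, B, C, D, E, F}.
{F}⁺: F→B adds B; B→CDF adds C, D; C→ADE adds A, E → {A, B, C, D, E, F}.
Any other superkey contains one of these as a subset, so there are no further candidate keys.

(B), (C), (E), (F)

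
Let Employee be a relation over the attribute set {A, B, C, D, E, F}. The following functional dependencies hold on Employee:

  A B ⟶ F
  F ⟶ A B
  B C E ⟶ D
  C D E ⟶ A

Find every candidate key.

(B, C, E), (C, E, F)

Attributes C, E never appear on any right-hand side, so every candidate key must contain {C, E}.
{C, E}⁺ = {C, E}, which is not all of the schema, so we must add further attributes.
{B, C, E}⁺: BCE→D adds D; CDE→A adds A; AB→F adds F → {A, B, C, D, E, F}. Minimal: {C, E}⁺ = {C, E}; {B, E}⁺ = {B, E}; {B, C}⁺ = {B, C} — none reach the full schema.
{C, E, F}⁺: F→AB adds A, B; BCE→D adds D → {A, B, C, D, E, F}. Minimal: {E, F}⁺ = {A, B, E, F}; {C, F}⁺ = {A, B, C, F}; {C, E}⁺ = {C, E} — none reach the full schema.
Any other superkey contains one of these as a subset, so there are no further candidate keys.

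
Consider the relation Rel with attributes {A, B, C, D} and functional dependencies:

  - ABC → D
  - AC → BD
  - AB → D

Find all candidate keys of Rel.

Attributes A, C never appear on any right-hand side, so every candidate key must contain {A, C}.
{A, C}⁺ = {A, B, C, D}, which is all of the schema, so {A, C} is the only candidate key.

{A, C}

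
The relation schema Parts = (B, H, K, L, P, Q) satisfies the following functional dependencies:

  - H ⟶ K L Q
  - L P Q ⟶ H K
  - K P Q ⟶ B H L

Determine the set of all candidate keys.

{H, P}, {K, P, Q}, {L, P, Q}

Attribute P never appears on the right-hand side of any dependency, so P must belong to every candidate key.
{P}⁺ = {P}, which is not all of the schema, so we must add further attributes.
{H, P}⁺: H→KLQ adds K, L, Q; KPQ→BHL adds B → {B, H, K, L, P, Q}. Minimal: {P}⁺ = {P}; {H}⁺ = {H, K, L, Q} — none reach the full schema.
{K, P, Q}⁺: KPQ→BHL adds B, H, L → {B, H, K, L, P, Q}. Minimal: {P, Q}⁺ = {P, Q}; {K, Q}⁺ = {K, Q}; {K, P}⁺ = {K, P} — none reach the full schema.
{L, P, Q}⁺: LPQ→HK adds H, K; KPQ→BHL adds B → {B, H, K, L, P, Q}. Minimal: {P, Q}⁺ = {P, Q}; {L, Q}⁺ = {L, Q}; {L, P}⁺ = {L, P} — none reach the full schema.
Any other superkey contains one of these as a subset, so there are no further candidate keys.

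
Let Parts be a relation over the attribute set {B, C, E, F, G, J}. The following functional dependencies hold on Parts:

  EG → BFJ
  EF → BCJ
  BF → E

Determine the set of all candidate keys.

{E, G}, {B, F, G}

Attribute G never appears on the right-hand side of any dependency, so G must belong to every candidate key.
{G}⁺ = {G}, which is not all of the schema, so we must add further attributes.
{E, G}⁺: EG→BFJ adds B, F, J; EF→BCJ adds C → {B, C, E, F, G, J}. Minimal: {G}⁺ = {G}; {E}⁺ = {E} — none reach the full schema.
{B, F, G}⁺: BF→E adds E; EG→BFJ adds J; EF→BCJ adds C → {B, C, E, F, G, J}. Minimal: {F, G}⁺ = {F, G}; {B, G}⁺ = {B, G}; {B, F}⁺ = {B, C, E, F, J} — none reach the full schema.
Any other superkey contains one of these as a subset, so there are no further candidate keys.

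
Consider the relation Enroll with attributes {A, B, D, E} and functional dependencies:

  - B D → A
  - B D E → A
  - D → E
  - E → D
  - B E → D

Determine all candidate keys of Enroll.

{B, D}, {B, E}

Attribute B never appears on the right-hand side of any dependency, so B must belong to every candidate key.
{B}⁺ = {B}, which is not all of the schema, so we must add further attributes.
{B, D}⁺: BD→A adds A; D→E adds E → {A, B, D, E}. Minimal: {D}⁺ = {D, E}; {B}⁺ = {B} — none reach the full schema.
{B, E}⁺: E→D adds D; BD→A adds A → {A, B, D, E}. Minimal: {E}⁺ = {D, E}; {B}⁺ = {B} — none reach the full schema.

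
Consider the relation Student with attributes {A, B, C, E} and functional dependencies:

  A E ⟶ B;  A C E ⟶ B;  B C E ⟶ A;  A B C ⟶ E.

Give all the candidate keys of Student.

ABC, ACE, BCE

Attribute C never appears on the right-hand side of any dependency, so C must belong to every candidate key.
{C}⁺ = {C}, which is not all of the schema, so we must add further attributes.
{A, B, C}⁺: ABC→E adds E → {A, B, C, E}. Minimal: {B, C}⁺ = {B, C}; {A, C}⁺ = {A, C}; {A, B}⁺ = {A, B} — none reach the full schema.
{A, C, E}⁺: AE→B adds B → {A, B, C, E}. Minimal: {C, E}⁺ = {C, E}; {A, E}⁺ = {A, B, E}; {A, C}⁺ = {A, C} — none reach the full schema.
{B, C, E}⁺: BCE→A adds A → {A, B, C, E}. Minimal: {C, E}⁺ = {C, E}; {B, E}⁺ = {B, E}; {B, C}⁺ = {B, C} — none reach the full schema.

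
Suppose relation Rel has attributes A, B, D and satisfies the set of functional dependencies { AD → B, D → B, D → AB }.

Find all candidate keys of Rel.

{D}

Attribute D never appears on the right-hand side of any dependency, so D must belong to every candidate key.
{D}⁺ = {A, B, D}, which is all of the schema, so {D} is the only candidate key.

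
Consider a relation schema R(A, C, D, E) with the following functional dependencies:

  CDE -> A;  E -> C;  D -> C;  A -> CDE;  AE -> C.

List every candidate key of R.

(A), (D, E)

{A}⁺: A→CDE adds C, D, E → {A, C, D, E}.
{D, E}⁺: E→C adds C; CDE→A adds A → {A, C, D, E}. Minimal: {E}⁺ = {C, E}; {D}⁺ = {C, D} — none reach the full schema.
Any other superkey contains one of these as a subset, so there are no further candidate keys.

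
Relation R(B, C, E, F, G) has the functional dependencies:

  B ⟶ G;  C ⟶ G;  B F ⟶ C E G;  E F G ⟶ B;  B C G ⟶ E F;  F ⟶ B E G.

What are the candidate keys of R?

{F}, {B, C}

{F}⁺: F→BEG adds B, E, G; BF→CEG adds C → {B, C, E, F, G}.
{B, C}⁺: B→G adds G; BCG→EF adds E, F → {B, C, E, F, G}. Minimal: {C}⁺ = {C, G}; {B}⁺ = {B, G} — none reach the full schema.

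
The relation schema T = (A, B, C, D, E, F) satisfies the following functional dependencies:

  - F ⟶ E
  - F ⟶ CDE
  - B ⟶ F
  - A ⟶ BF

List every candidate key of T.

Attribute A never appears on the right-hand side of any dependency, so A must belong to every candidate key.
{A}⁺ = {A, B, C, D, E, F}, which is all of the schema, so {A} is the only candidate key.

{A}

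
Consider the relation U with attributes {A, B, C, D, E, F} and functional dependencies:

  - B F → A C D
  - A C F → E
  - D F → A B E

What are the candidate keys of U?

Attribute F never appears on the right-hand side of any dependency, so F must belong to every candidate key.
{F}⁺ = {F}, which is not all of the schema, so we must add further attributes.
{B, F}⁺: BF→ACD adds A, C, D; ACF→E adds E → {A, B, C, D, E, F}. Minimal: {F}⁺ = {F}; {B}⁺ = {B} — none reach the full schema.
{D, F}⁺: DF→ABE adds A, B, E; BF→ACD adds C → {A, B, C, D, E, F}. Minimal: {F}⁺ = {F}; {D}⁺ = {D} — none reach the full schema.

(B, F), (D, F)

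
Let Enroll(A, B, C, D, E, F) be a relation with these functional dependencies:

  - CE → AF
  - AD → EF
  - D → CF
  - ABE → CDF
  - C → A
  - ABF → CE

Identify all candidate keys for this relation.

{B, D}, {A, B, E}, {A, B, F}, {B, C, E}, {B, C, F}

Attribute B never appears on the right-hand side of any dependency, so B must belong to every candidate key.
{B}⁺ = {B}, which is not all of the schema, so we must add further attributes.
{B, D}⁺: D→CF adds C, F; C→A adds A; ABF→CE adds E → {A, B, C, D, E, F}.
{A, B, E}⁺: ABE→CDF adds C, D, F → {A, B, C, D, E, F}.
{A, B, F}⁺: ABF→CE adds C, E; ABE→CDF adds D → {A, B, C, D, E, F}.
{B, C, E}⁺: CE→AF adds A, F; ABE→CDF adds D → {A, B, C, D, E, F}.
{B, C, F}⁺: C→A adds A; ABF→CE adds E; ABE→CDF adds D → {A, B, C, D, E, F}.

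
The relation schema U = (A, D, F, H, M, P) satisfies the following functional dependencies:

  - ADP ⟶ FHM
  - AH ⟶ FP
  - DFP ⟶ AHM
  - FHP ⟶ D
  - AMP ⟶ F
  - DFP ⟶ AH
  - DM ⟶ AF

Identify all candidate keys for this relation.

{A, H}⁺: AH→FP adds F, P; FHP→D adds D; ADP→FHM adds M → {A, D, F, H, M, P}.
{A, D, P}⁺: ADP→FHM adds F, H, M → {A, D, F, H, M, P}.
{D, F, P}⁺: DFP→AHM adds A, H, M → {A, D, F, H, M, P}.
{D, H, M}⁺: DM→AF adds A, F; AH→FP adds P → {A, D, F, H, M, P}.
{D, M, P}⁺: DM→AF adds A, F; ADP→FHM adds H → {A, D, F, H, M, P}.
{F, H, P}⁺: FHP→D adds D; DFP→AH adds A; ADP→FHM adds M → {A, D, F, H, M, P}.

(A, H); (A, D, P); (D, F, P); (D, H, M); (D, M, P); (F, H, P)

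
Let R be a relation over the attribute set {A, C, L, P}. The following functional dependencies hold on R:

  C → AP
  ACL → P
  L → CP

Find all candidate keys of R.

{L}⁺: L→CP adds C, P; C→AP adds A → {A, C, L, P}.

(L)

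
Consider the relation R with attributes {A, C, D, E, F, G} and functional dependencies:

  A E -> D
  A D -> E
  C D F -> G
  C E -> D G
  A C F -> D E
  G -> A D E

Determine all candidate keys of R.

(A, C, F), (C, D, F), (C, E, F), (C, F, G)

{A, C, F}⁺: ACF→DE adds D, E; CDF→G adds G → {A, C, D, E, F, G}. Minimal: {C, F}⁺ = {C, F}; {A, F}⁺ = {A, F}; {A, C}⁺ = {A, C} — none reach the full schema.
{C, D, F}⁺: CDF→G adds G; G→ADE adds A, E → {A, C, D, E, F, G}. Minimal: {D, F}⁺ = {D, F}; {C, F}⁺ = {C, F}; {C, D}⁺ = {C, D} — none reach the full schema.
{C, E, F}⁺: CE→DG adds D, G; G→ADE adds A → {A, C, D, E, F, G}. Minimal: {E, F}⁺ = {E, F}; {C, F}⁺ = {C, F}; {C, E}⁺ = {A, C, D, E, G} — none reach the full schema.
{C, F, G}⁺: G→ADE adds A, D, E → {A, C, D, E, F, G}. Minimal: {F, G}⁺ = {A, D, E, F, G}; {C, G}⁺ = {A, C, D, E, G}; {C, F}⁺ = {C, F} — none reach the full schema.
Any other superkey contains one of these as a subset, so there are no further candidate keys.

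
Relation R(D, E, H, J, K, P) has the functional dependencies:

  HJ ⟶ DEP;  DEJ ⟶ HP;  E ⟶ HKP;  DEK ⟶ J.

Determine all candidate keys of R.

(D, E), (E, J), (H, J)

{D, E}⁺: E→HKP adds H, K, P; DEK→J adds J → {D, E, H, J, K, P}.
{E, J}⁺: E→HKP adds H, K, P; HJ→DEP adds D → {D, E, H, J, K, P}.
{H, J}⁺: HJ→DEP adds D, E, P; E→HKP adds K → {D, E, H, J, K, P}.
Any other superkey contains one of these as a subset, so there are no further candidate keys.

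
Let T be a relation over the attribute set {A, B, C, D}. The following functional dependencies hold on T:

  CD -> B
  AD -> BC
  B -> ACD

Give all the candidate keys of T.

(B), (A, D), (C, D)

{B}⁺: B→ACD adds A, C, D → {A, B, C, D}.
{A, D}⁺: AD→BC adds B, C → {A, B, C, D}.
{C, D}⁺: CD→B adds B; B→ACD adds A → {A, B, C, D}.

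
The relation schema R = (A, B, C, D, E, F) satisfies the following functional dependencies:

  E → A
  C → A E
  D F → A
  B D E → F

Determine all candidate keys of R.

Attributes B, C, D never appear on any right-hand side, so every candidate key must contain {B, C, D}.
{B, C, D}⁺ = {A, B, C, D, E, F}, which is all of the schema, so {B, C, D} is the only candidate key.

(B, C, D)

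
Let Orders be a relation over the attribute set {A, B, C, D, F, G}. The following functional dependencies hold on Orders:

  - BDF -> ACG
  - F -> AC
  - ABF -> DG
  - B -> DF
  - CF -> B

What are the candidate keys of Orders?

{B}⁺: B→DF adds D, F; BDF→ACG adds A, C, G → {A, B, C, D, F, G}.
{F}⁺: F→AC adds A, C; CF→B adds B; ABF→DG adds D, G → {A, B, C, D, F, G}.
Any other superkey contains one of these as a subset, so there are no further candidate keys.

(B); (F)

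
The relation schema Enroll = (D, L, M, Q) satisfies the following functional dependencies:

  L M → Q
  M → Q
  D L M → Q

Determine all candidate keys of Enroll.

Attributes D, L, M never appear on any right-hand side, so every candidate key must contain {D, L, M}.
{D, L, M}⁺ = {D, L, M, Q}, which is all of the schema, so {D, L, M} is the only candidate key.

DLM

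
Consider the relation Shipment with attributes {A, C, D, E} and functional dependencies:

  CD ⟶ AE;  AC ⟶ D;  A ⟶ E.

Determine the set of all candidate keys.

Attribute C never appears on the right-hand side of any dependency, so C must belong to every candidate key.
{C}⁺ = {C}, which is not all of the schema, so we must add further attributes.
{A, C}⁺: AC→D adds D; A→E adds E → {A, C, D, E}. Minimal: {C}⁺ = {C}; {A}⁺ = {A, E} — none reach the full schema.
{C, D}⁺: CD→AE adds A, E → {A, C, D, E}. Minimal: {D}⁺ = {D}; {C}⁺ = {C} — none reach the full schema.
Any other superkey contains one of these as a subset, so there are no further candidate keys.

(A, C), (C, D)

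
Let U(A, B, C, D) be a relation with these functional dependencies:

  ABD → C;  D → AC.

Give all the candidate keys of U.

BD

Attributes B, D never appear on any right-hand side, so every candidate key must contain {B, D}.
{B, D}⁺ = {A, B, C, D}, which is all of the schema, so {B, D} is the only candidate key.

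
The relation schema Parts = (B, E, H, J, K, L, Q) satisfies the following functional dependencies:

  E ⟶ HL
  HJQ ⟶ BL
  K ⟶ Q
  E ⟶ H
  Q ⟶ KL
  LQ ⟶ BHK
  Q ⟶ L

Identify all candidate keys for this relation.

EJK; EJQ

Attributes E, J never appear on any right-hand side, so every candidate key must contain {E, J}.
{E, J}⁺ = {E, H, J, L}, which is not all of the schema, so we must add further attributes.
{E, J, K}⁺: E→HL adds H, L; K→Q adds Q; LQ→BHK adds B → {B, E, H, J, K, L, Q}.
{E, J, Q}⁺: E→HL adds H, L; HJQ→BL adds B; Q→KL adds K → {B, E, H, J, K, L, Q}.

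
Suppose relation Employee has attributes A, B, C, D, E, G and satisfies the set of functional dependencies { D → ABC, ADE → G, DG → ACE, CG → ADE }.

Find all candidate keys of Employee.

{C, G}, {D, E}, {D, G}

{C, G}⁺: CG→ADE adds A, D, E; D→ABC adds B → {A, B, C, D, E, G}. Minimal: {G}⁺ = {G}; {C}⁺ = {C} — none reach the full schema.
{D, E}⁺: D→ABC adds A, B, C; ADE→G adds G → {A, B, C, D, E, G}. Minimal: {E}⁺ = {E}; {D}⁺ = {A, B, C, D} — none reach the full schema.
{D, G}⁺: D→ABC adds A, B, C; DG→ACE adds E → {A, B, C, D, E, G}. Minimal: {G}⁺ = {G}; {D}⁺ = {A, B, C, D} — none reach the full schema.
Any other superkey contains one of these as a subset, so there are no further candidate keys.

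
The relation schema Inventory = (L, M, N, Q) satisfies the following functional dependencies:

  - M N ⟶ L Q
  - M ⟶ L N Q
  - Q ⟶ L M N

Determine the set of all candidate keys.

{M}⁺: M→LNQ adds L, N, Q → {L, M, N, Q}.
{Q}⁺: Q→LMN adds L, M, N → {L, M, N, Q}.
Any other superkey contains one of these as a subset, so there are no further candidate keys.

(M); (Q)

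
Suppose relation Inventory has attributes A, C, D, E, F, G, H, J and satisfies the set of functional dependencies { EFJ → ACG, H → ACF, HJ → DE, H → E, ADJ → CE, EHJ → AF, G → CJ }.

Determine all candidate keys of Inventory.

(G, H); (H, J)

{G, H}⁺: H→ACF adds A, C, F; H→E adds E; G→CJ adds J; HJ→DE adds D → {A, C, D, E, F, G, H, J}. Minimal: {H}⁺ = {A, C, E, F, H}; {G}⁺ = {C, G, J} — none reach the full schema.
{H, J}⁺: H→ACF adds A, C, F; HJ→DE adds D, E; EFJ→ACG adds G → {A, C, D, E, F, G, H, J}. Minimal: {J}⁺ = {J}; {H}⁺ = {A, C, E, F, H} — none reach the full schema.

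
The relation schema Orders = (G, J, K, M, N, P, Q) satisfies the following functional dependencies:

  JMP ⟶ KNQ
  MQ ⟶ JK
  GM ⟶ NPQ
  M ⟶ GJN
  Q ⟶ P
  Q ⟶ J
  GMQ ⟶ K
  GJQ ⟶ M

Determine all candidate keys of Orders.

{M}⁺: M→GJN adds G, J, N; GM→NPQ adds P, Q; GMQ→K adds K → {G, J, K, M, N, P, Q}.
{G, Q}⁺: Q→P adds P; Q→J adds J; GJQ→M adds M; JMP→KNQ adds K, N → {G, J, K, M, N, P, Q}.
Any other superkey contains one of these as a subset, so there are no further candidate keys.

{M}, {G, Q}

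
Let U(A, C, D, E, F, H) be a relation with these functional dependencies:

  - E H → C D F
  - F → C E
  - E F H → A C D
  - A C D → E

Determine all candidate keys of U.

(E, H), (F, H), (A, C, D, H)

Attribute H never appears on the right-hand side of any dependency, so H must belong to every candidate key.
{H}⁺ = {H}, which is not all of the schema, so we must add further attributes.
{E, H}⁺: EH→CDF adds C, D, F; EFH→ACD adds A → {A, C, D, E, F, H}. Minimal: {H}⁺ = {H}; {E}⁺ = {E} — none reach the full schema.
{F, H}⁺: F→CE adds C, E; EFH→ACD adds A, D → {A, C, D, E, F, H}. Minimal: {H}⁺ = {H}; {F}⁺ = {C, E, F} — none reach the full schema.
{A, C, D, H}⁺: ACD→E adds E; EH→CDF adds F → {A, C, D, E, F, H}. Minimal: {C, D, H}⁺ = {C, D, H}; {A, D, H}⁺ = {A, D, H}; {A, C, H}⁺ = {A, C, H}; … — none reach the full schema.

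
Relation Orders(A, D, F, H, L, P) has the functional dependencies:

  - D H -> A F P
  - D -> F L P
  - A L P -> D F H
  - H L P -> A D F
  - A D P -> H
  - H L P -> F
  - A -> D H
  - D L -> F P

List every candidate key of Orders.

(A), (D, H), (H, L, P)

{A}⁺: A→DH adds D, H; DH→AFP adds F, P; D→FLP adds L → {A, D, F, H, L, P}.
{D, H}⁺: DH→AFP adds A, F, P; D→FLP adds L → {A, D, F, H, L, P}. Minimal: {H}⁺ = {H}; {D}⁺ = {D, F, L, P} — none reach the full schema.
{H, L, P}⁺: HLP→ADF adds A, D, F → {A, D, F, H, L, P}. Minimal: {L, P}⁺ = {L, P}; {H, P}⁺ = {H, P}; {H, L}⁺ = {H, L} — none reach the full schema.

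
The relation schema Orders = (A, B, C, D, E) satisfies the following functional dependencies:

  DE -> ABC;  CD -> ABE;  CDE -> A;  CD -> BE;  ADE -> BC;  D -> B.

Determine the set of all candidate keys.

Attribute D never appears on the right-hand side of any dependency, so D must belong to every candidate key.
{D}⁺ = {B, D}, which is not all of the schema, so we must add further attributes.
{C, D}⁺: CD→ABE adds A, B, E → {A, B, C, D, E}. Minimal: {D}⁺ = {B, D}; {C}⁺ = {C} — none reach the full schema.
{D, E}⁺: DE→ABC adds A, B, C → {A, B, C, D, E}. Minimal: {E}⁺ = {E}; {D}⁺ = {B, D} — none reach the full schema.

(C, D); (D, E)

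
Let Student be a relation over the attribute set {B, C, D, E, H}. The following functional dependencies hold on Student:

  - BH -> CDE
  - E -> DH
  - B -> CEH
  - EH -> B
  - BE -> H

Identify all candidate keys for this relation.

{B}, {E}

{B}⁺: B→CEH adds C, E, H; BH→CDE adds D → {B, C, D, E, H}.
{E}⁺: E→DH adds D, H; EH→B adds B; BH→CDE adds C → {B, C, D, E, H}.
Any other superkey contains one of these as a subset, so there are no further candidate keys.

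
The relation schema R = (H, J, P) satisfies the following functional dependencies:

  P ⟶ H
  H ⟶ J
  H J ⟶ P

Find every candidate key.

{H}⁺: H→J adds J; HJ→P adds P → {H, J, P}.
{P}⁺: P→H adds H; H→J adds J → {H, J, P}.
Any other superkey contains one of these as a subset, so there are no further candidate keys.

{H}; {P}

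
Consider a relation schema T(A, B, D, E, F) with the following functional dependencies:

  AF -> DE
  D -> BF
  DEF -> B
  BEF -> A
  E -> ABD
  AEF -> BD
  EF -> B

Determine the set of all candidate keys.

{E}⁺: E→ABD adds A, B, D; D→BF adds F → {A, B, D, E, F}.
{A, D}⁺: D→BF adds B, F; AF→DE adds E → {A, B, D, E, F}. Minimal: {D}⁺ = {B, D, F}; {A}⁺ = {A} — none reach the full schema.
{A, F}⁺: AF→DE adds D, E; D→BF adds B → {A, B, D, E, F}. Minimal: {F}⁺ = {F}; {A}⁺ = {A} — none reach the full schema.

E, AD, AF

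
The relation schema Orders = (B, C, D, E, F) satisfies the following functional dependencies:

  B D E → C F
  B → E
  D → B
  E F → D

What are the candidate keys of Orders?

(D), (B, F), (E, F)

{D}⁺: D→B adds B; B→E adds E; BDE→CF adds C, F → {B, C, D, E, F}.
{B, F}⁺: B→E adds E; EF→D adds D; BDE→CF adds C → {B, C, D, E, F}. Minimal: {F}⁺ = {F}; {B}⁺ = {B, E} — none reach the full schema.
{E, F}⁺: EF→D adds D; D→B adds B; BDE→CF adds C → {B, C, D, E, F}. Minimal: {F}⁺ = {F}; {E}⁺ = {E} — none reach the full schema.
Any other superkey contains one of these as a subset, so there are no further candidate keys.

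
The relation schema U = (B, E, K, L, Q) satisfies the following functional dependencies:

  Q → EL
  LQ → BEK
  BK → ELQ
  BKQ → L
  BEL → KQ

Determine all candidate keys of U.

{Q}⁺: Q→EL adds E, L; LQ→BEK adds B, K → {B, E, K, L, Q}.
{B, K}⁺: BK→ELQ adds E, L, Q → {B, E, K, L, Q}. Minimal: {K}⁺ = {K}; {B}⁺ = {B} — none reach the full schema.
{B, E, L}⁺: BEL→KQ adds K, Q → {B, E, K, L, Q}. Minimal: {E, L}⁺ = {E, L}; {B, L}⁺ = {B, L}; {B, E}⁺ = {B, E} — none reach the full schema.

Q; BK; BEL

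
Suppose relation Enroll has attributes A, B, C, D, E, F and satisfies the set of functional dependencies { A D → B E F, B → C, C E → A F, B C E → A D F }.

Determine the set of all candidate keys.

{A, D}; {B, E}; {C, D, E}

{A, D}⁺: AD→BEF adds B, E, F; B→C adds C → {A, B, C, D, E, F}. Minimal: {D}⁺ = {D}; {A}⁺ = {A} — none reach the full schema.
{B, E}⁺: B→C adds C; CE→AF adds A, F; BCE→ADF adds D → {A, B, C, D, E, F}. Minimal: {E}⁺ = {E}; {B}⁺ = {B, C} — none reach the full schema.
{C, D, E}⁺: CE→AF adds A, F; AD→BEF adds B → {A, B, C, D, E, F}. Minimal: {D, E}⁺ = {D, E}; {C, E}⁺ = {A, C, E, F}; {C, D}⁺ = {C, D} — none reach the full schema.
Any other superkey contains one of these as a subset, so there are no further candidate keys.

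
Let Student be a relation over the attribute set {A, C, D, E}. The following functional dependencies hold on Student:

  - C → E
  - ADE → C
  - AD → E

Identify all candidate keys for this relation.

Attributes A, D never appear on any right-hand side, so every candidate key must contain {A, D}.
{A, D}⁺ = {A, C, D, E}, which is all of the schema, so {A, D} is the only candidate key.

(A, D)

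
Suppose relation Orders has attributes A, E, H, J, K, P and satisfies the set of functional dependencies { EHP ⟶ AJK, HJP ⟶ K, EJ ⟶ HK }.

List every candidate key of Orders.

Attributes E, P never appear on any right-hand side, so every candidate key must contain {E, P}.
{E, P}⁺ = {E, P}, which is not all of the schema, so we must add further attributes.
{E, H, P}⁺: EHP→AJK adds A, J, K → {A, E, H, J, K, P}. Minimal: {H, P}⁺ = {H, P}; {E, P}⁺ = {E, P}; {E, H}⁺ = {E, H} — none reach the full schema.
{E, J, P}⁺: EJ→HK adds H, K; EHP→AJK adds A → {A, E, H, J, K, P}. Minimal: {J, P}⁺ = {J, P}; {E, P}⁺ = {E, P}; {E, J}⁺ = {E, H, J, K} — none reach the full schema.
Any other superkey contains one of these as a subset, so there are no further candidate keys.

{E, H, P}; {E, J, P}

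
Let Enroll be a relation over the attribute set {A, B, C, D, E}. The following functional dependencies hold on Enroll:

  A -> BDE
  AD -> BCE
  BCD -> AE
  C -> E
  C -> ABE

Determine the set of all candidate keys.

{A}⁺: A→BDE adds B, D, E; AD→BCE adds C → {A, B, C, D, E}.
{C}⁺: C→E adds E; C→ABE adds A, B; A→BDE adds D → {A, B, C, D, E}.
Any other superkey contains one of these as a subset, so there are no further candidate keys.

(A), (C)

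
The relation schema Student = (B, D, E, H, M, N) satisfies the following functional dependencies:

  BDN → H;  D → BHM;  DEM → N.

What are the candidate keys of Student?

Attributes D, E never appear on any right-hand side, so every candidate key must contain {D, E}.
{D, E}⁺ = {B, D, E, H, M, N}, which is all of the schema, so {D, E} is the only candidate key.

{D, E}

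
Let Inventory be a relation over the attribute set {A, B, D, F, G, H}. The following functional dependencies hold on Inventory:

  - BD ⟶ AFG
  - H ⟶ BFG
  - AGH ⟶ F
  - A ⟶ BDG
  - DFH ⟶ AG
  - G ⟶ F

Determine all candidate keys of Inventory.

{A, H}⁺: H→BFG adds B, F, G; A→BDG adds D → {A, B, D, F, G, H}. Minimal: {H}⁺ = {B, F, G, H}; {A}⁺ = {A, B, D, F, G} — none reach the full schema.
{D, H}⁺: H→BFG adds B, F, G; DFH→AG adds A → {A, B, D, F, G, H}. Minimal: {H}⁺ = {B, F, G, H}; {D}⁺ = {D} — none reach the full schema.
Any other superkey contains one of these as a subset, so there are no further candidate keys.

{A, H}; {D, H}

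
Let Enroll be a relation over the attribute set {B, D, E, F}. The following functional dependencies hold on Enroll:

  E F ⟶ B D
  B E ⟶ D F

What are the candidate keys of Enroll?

{B, E}, {E, F}

Attribute E never appears on the right-hand side of any dependency, so E must belong to every candidate key.
{E}⁺ = {E}, which is not all of the schema, so we must add further attributes.
{B, E}⁺: BE→DF adds D, F → {B, D, E, F}.
{E, F}⁺: EF→BD adds B, D → {B, D, E, F}.
Any other superkey contains one of these as a subset, so there are no further candidate keys.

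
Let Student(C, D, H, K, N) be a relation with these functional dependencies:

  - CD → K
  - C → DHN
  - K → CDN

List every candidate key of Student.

{C}⁺: C→DHN adds D, H, N; CD→K adds K → {C, D, H, K, N}.
{K}⁺: K→CDN adds C, D, N; C→DHN adds H → {C, D, H, K, N}.

{C}, {K}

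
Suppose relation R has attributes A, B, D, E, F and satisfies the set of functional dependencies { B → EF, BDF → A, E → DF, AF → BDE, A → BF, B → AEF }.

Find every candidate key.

{A}, {B}

{A}⁺: A→BF adds B, F; B→AEF adds E; E→DF adds D → {A, B, D, E, F}.
{B}⁺: B→EF adds E, F; E→DF adds D; B→AEF adds A → {A, B, D, E, F}.
Any other superkey contains one of these as a subset, so there are no further candidate keys.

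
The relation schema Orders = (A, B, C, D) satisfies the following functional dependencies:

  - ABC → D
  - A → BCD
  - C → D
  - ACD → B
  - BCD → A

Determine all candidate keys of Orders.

{A}⁺: A→BCD adds B, C, D → {A, B, C, D}.
{B, C}⁺: C→D adds D; BCD→A adds A → {A, B, C, D}.
Any other superkey contains one of these as a subset, so there are no further candidate keys.

{A}, {B, C}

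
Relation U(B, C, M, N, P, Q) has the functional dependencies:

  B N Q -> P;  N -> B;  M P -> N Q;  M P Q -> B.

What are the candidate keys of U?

{C, M, P}, {C, M, N, Q}

Attributes C, M never appear on any right-hand side, so every candidate key must contain {C, M}.
{C, M}⁺ = {C, M}, which is not all of the schema, so we must add further attributes.
{C, M, P}⁺: MP→NQ adds N, Q; MPQ→B adds B → {B, C, M, N, P, Q}. Minimal: {M, P}⁺ = {B, M, N, P, Q}; {C, P}⁺ = {C, P}; {C, M}⁺ = {C, M} — none reach the full schema.
{C, M, N, Q}⁺: N→B adds B; BNQ→P adds P → {B, C, M, N, P, Q}. Minimal: {M, N, Q}⁺ = {B, M, N, P, Q}; {C, N, Q}⁺ = {B, C, N, P, Q}; {C, M, Q}⁺ = {C, M, Q}; … — none reach the full schema.
Any other superkey contains one of these as a subset, so there are no further candidate keys.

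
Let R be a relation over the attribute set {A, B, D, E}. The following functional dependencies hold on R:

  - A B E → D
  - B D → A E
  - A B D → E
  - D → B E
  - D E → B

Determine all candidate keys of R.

{D}⁺: D→BE adds B, E; BD→AE adds A → {A, B, D, E}.
{A, B, E}⁺: ABE→D adds D → {A, B, D, E}. Minimal: {B, E}⁺ = {B, E}; {A, E}⁺ = {A, E}; {A, B}⁺ = {A, B} — none reach the full schema.

(D), (A, B, E)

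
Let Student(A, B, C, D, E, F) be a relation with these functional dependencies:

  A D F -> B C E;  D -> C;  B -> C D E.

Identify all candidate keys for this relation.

{A, B, F}; {A, D, F}

Attributes A, F never appear on any right-hand side, so every candidate key must contain {A, F}.
{A, F}⁺ = {A, F}, which is not all of the schema, so we must add further attributes.
{A, B, F}⁺: B→CDE adds C, D, E → {A, B, C, D, E, F}.
{A, D, F}⁺: ADF→BCE adds B, C, E → {A, B, C, D, E, F}.
Any other superkey contains one of these as a subset, so there are no further candidate keys.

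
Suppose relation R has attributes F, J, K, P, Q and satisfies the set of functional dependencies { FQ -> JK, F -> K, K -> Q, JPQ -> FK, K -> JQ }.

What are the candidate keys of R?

{F, P}⁺: F→K adds K; K→Q adds Q; K→JQ adds J → {F, J, K, P, Q}. Minimal: {P}⁺ = {P}; {F}⁺ = {F, J, K, Q} — none reach the full schema.
{K, P}⁺: K→Q adds Q; K→JQ adds J; JPQ→FK adds F → {F, J, K, P, Q}. Minimal: {P}⁺ = {P}; {K}⁺ = {J, K, Q} — none reach the full schema.
{J, P, Q}⁺: JPQ→FK adds F, K → {F, J, K, P, Q}. Minimal: {P, Q}⁺ = {P, Q}; {J, Q}⁺ = {J, Q}; {J, P}⁺ = {J, P} — none reach the full schema.
Any other superkey contains one of these as a subset, so there are no further candidate keys.

{F, P}, {K, P}, {J, P, Q}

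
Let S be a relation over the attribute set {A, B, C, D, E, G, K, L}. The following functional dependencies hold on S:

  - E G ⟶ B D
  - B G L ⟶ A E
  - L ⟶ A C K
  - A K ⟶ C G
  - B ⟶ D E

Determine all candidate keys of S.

BL; EL

Attribute L never appears on the right-hand side of any dependency, so L must belong to every candidate key.
{L}⁺ = {A, C, G, K, L}, which is not all of the schema, so we must add further attributes.
{B, L}⁺: L→ACK adds A, C, K; AK→CG adds G; B→DE adds D, E → {A, B, C, D, E, G, K, L}.
{E, L}⁺: L→ACK adds A, C, K; AK→CG adds G; EG→BD adds B, D → {A, B, C, D, E, G, K, L}.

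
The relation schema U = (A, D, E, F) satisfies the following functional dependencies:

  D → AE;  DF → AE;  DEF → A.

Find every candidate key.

DF

{D, F}⁺: D→AE adds A, E → {A, D, E, F}. Minimal: {F}⁺ = {F}; {D}⁺ = {A, D, E} — none reach the full schema.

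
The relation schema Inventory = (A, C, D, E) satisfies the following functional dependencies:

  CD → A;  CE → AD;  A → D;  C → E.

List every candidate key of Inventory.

{C}⁺: C→E adds E; CE→AD adds A, D → {A, C, D, E}.

{C}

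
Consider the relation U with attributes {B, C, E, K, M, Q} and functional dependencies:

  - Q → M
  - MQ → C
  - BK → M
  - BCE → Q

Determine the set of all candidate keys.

BCEK, BEKQ

Attributes B, E, K never appear on any right-hand side, so every candidate key must contain {B, E, K}.
{B, E, K}⁺ = {B, E, K, M}, which is not all of the schema, so we must add further attributes.
{B, C, E, K}⁺: BK→M adds M; BCE→Q adds Q → {B, C, E, K, M, Q}.
{B, E, K, Q}⁺: Q→M adds M; MQ→C adds C → {B, C, E, K, M, Q}.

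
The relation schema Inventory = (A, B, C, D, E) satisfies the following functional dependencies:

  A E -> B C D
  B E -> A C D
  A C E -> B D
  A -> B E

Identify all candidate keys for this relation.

{A}⁺: A→BE adds B, E; AE→BCD adds C, D → {A, B, C, D, E}.
{B, E}⁺: BE→ACD adds A, C, D → {A, B, C, D, E}. Minimal: {E}⁺ = {E}; {B}⁺ = {B} — none reach the full schema.

{A}, {B, E}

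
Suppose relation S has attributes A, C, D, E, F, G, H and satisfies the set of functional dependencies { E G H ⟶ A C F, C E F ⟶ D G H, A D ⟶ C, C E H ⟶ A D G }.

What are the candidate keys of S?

Attribute E never appears on the right-hand side of any dependency, so E must belong to every candidate key.
{E}⁺ = {E}, which is not all of the schema, so we must add further attributes.
{C, E, F}⁺: CEF→DGH adds D, G, H; CEH→ADG adds A → {A, C, D, E, F, G, H}. Minimal: {E, F}⁺ = {E, F}; {C, F}⁺ = {C, F}; {C, E}⁺ = {C, E} — none reach the full schema.
{C, E, H}⁺: CEH→ADG adds A, D, G; EGH→ACF adds F → {A, C, D, E, F, G, H}. Minimal: {E, H}⁺ = {E, H}; {C, H}⁺ = {C, H}; {C, E}⁺ = {C, E} — none reach the full schema.
{E, G, H}⁺: EGH→ACF adds A, C, F; CEF→DGH adds D → {A, C, D, E, F, G, H}. Minimal: {G, H}⁺ = {G, H}; {E, H}⁺ = {E, H}; {E, G}⁺ = {E, G} — none reach the full schema.
{A, D, E, F}⁺: AD→C adds C; CEF→DGH adds G, H → {A, C, D, E, F, G, H}. Minimal: {D, E, F}⁺ = {D, E, F}; {A, E, F}⁺ = {A, E, F}; {A, D, F}⁺ = {A, C, D, F}; … — none reach the full schema.
{A, D, E, H}⁺: AD→C adds C; CEH→ADG adds G; EGH→ACF adds F → {A, C, D, E, F, G, H}. Minimal: {D, E, H}⁺ = {D, E, H}; {A, E, H}⁺ = {A, E, H}; {A, D, H}⁺ = {A, C, D, H}; … — none reach the full schema.
Any other superkey contains one of these as a subset, so there are no further candidate keys.

CEF; CEH; EGH; ADEF; ADEH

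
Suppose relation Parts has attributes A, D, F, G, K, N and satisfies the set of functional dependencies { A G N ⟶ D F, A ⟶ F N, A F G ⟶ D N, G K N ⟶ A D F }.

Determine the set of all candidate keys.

{A, G, K}, {G, K, N}

Attributes G, K never appear on any right-hand side, so every candidate key must contain {G, K}.
{G, K}⁺ = {G, K}, which is not all of the schema, so we must add further attributes.
{A, G, K}⁺: A→FN adds F, N; AFG→DN adds D → {A, D, F, G, K, N}. Minimal: {G, K}⁺ = {G, K}; {A, K}⁺ = {A, F, K, N}; {A, G}⁺ = {A, D, F, G, N} — none reach the full schema.
{G, K, N}⁺: GKN→ADF adds A, D, F → {A, D, F, G, K, N}. Minimal: {K, N}⁺ = {K, N}; {G, N}⁺ = {G, N}; {G, K}⁺ = {G, K} — none reach the full schema.
Any other superkey contains one of these as a subset, so there are no further candidate keys.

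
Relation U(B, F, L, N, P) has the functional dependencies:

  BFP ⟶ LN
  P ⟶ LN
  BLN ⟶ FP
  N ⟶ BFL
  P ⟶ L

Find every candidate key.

{N}, {P}

{N}⁺: N→BFL adds B, F, L; BLN→FP adds P → {B, F, L, N, P}.
{P}⁺: P→LN adds L, N; N→BFL adds B, F → {B, F, L, N, P}.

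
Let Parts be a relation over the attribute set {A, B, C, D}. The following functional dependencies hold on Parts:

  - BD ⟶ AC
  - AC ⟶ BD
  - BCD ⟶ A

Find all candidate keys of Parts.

{A, C}, {B, D}

{A, C}⁺: AC→BD adds B, D → {A, B, C, D}. Minimal: {C}⁺ = {C}; {A}⁺ = {A} — none reach the full schema.
{B, D}⁺: BD→AC adds A, C → {A, B, C, D}. Minimal: {D}⁺ = {D}; {B}⁺ = {B} — none reach the full schema.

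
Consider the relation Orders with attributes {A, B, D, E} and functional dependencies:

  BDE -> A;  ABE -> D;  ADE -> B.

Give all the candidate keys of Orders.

Attribute E never appears on the right-hand side of any dependency, so E must belong to every candidate key.
{E}⁺ = {E}, which is not all of the schema, so we must add further attributes.
{A, B, E}⁺: ABE→D adds D → {A, B, D, E}. Minimal: {B, E}⁺ = {B, E}; {A, E}⁺ = {A, E}; {A, B}⁺ = {A, B} — none reach the full schema.
{A, D, E}⁺: ADE→B adds B → {A, B, D, E}. Minimal: {D, E}⁺ = {D, E}; {A, E}⁺ = {A, E}; {A, D}⁺ = {A, D} — none reach the full schema.
{B, D, E}⁺: BDE→A adds A → {A, B, D, E}. Minimal: {D, E}⁺ = {D, E}; {B, E}⁺ = {B, E}; {B, D}⁺ = {B, D} — none reach the full schema.

ABE, ADE, BDE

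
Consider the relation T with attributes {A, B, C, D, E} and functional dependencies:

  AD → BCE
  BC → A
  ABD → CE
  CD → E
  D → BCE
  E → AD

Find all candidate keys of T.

D, E

{D}⁺: D→BCE adds B, C, E; E→AD adds A → {A, B, C, D, E}.
{E}⁺: E→AD adds A, D; AD→BCE adds B, C → {A, B, C, D, E}.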